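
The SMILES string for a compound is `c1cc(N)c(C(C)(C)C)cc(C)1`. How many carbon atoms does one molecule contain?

Atom tally by fragment:
  benzene ring core → C:6 H:6
  (− 3 ring H displaced by substituents)
  + NH2 → N:1 H:2
  + C(CH3)3 → C:4 H:9
  + CH3 → C:1 H:3
Element totals:
  C: 11
  H: 17
  N: 1

11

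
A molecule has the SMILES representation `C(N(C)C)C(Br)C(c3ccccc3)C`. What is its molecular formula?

C12H18BrN

Atom tally by fragment:
  (CH3)2NCH2 → C:3 H:8 N:1
  CH(Br) → C:1 H:1 Br:1
  CH(C6H5) → C:7 H:6
  CH3 → C:1 H:3
Element totals:
  C: 12
  H: 18
  Br: 1
  N: 1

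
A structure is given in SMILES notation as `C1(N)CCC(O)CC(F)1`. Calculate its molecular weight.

Atom tally by fragment:
  cyclohexane ring core → C:6 H:12
  (− 3 ring H displaced by substituents)
  + NH2 → N:1 H:2
  + OH → O:1 H:1
  + F → F:1
Element totals:
  C: 6
  H: 12
  F: 1
  N: 1
  O: 1
Molecular formula: C6H12FNO.
  M = 6(12.011) + 12(1.008) + 18.998 + 14.007 + 15.999
    = 72.066 + 12.096 + 18.998 + 14.007 + 15.999 = 133.166

133.17 g/mol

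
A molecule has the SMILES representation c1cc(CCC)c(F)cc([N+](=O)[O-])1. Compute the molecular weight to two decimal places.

183.18 g/mol

Atom tally by fragment:
  benzene ring core → C:6 H:6
  (− 3 ring H displaced by substituents)
  + CH2CH2CH3 → C:3 H:7
  + F → F:1
  + NO2 → N:1 O:2
Element totals:
  C: 9
  H: 10
  F: 1
  N: 1
  O: 2
Molecular formula: C9H10FNO2.
  M = 9(12.011) + 10(1.008) + 18.998 + 14.007 + 2(15.999)
    = 108.099 + 10.080 + 18.998 + 14.007 + 31.998 = 183.182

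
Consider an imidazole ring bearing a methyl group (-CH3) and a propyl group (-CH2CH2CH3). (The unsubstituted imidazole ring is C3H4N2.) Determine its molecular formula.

Atom tally by fragment:
  imidazole ring core → C:3 H:4 N:2
  (− 2 ring H displaced by substituents)
  + CH3 → C:1 H:3
  + CH2CH2CH3 → C:3 H:7
Element totals:
  C: 7
  H: 12
  N: 2

C7H12N2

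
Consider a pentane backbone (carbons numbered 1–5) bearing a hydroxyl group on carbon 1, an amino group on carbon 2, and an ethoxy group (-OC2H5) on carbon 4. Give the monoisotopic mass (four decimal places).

147.1259

Atom tally by fragment:
  HOCH2 → C:1 H:3 O:1
  CH(NH2) → C:1 H:3 N:1
  CH2 → C:1 H:2
  CH(OC2H5) → C:3 H:6 O:1
  CH3 → C:1 H:3
Element totals:
  C: 7
  H: 17
  N: 1
  O: 2
Molecular formula: C7H17NO2.
  M = 7(12.0) + 17(1.007825) + 14.003074 + 2(15.994915)
    = 84.000000 + 17.133025 + 14.003074 + 31.989830 = 147.125929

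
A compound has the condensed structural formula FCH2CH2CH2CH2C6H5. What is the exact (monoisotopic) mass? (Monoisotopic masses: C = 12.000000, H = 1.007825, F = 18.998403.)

Element totals:
  C: 10
  H: 13
  F: 1
Molecular formula: C10H13F.
  M = 10(12.0) + 13(1.007825) + 18.998403
    = 120.000000 + 13.101725 + 18.998403 = 152.100128

152.1001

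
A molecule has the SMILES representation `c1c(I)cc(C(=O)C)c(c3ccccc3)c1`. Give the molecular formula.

C14H11IO

Atom tally by fragment:
  benzene ring core → C:6 H:6
  (− 3 ring H displaced by substituents)
  + I → I:1
  + COCH3 → C:2 H:3 O:1
  + C6H5 → C:6 H:5
Element totals:
  C: 14
  H: 11
  I: 1
  O: 1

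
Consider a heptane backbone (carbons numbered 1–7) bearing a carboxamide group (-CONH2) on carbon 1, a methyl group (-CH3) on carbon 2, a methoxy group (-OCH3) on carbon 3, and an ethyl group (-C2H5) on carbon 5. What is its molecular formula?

Atom tally by fragment:
  H2NOCCH2 → C:2 H:4 O:1 N:1
  CH(CH3) → C:2 H:4
  CH(OCH3) → C:2 H:4 O:1
  CH2 → C:1 H:2
  CH(C2H5) → C:3 H:6
  CH2 → C:1 H:2
  CH3 → C:1 H:3
Element totals:
  C: 12
  H: 25
  N: 1
  O: 2

C12H25NO2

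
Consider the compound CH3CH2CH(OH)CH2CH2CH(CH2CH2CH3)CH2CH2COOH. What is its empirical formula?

C4H8O

Atom tally by fragment:
  CH3 → C:1 H:3
  CH2 → C:1 H:2
  CH(OH) → C:1 H:2 O:1
  CH2 → C:1 H:2
  CH2 → C:1 H:2
  CH(CH2CH2CH3) → C:4 H:8
  CH2 → C:1 H:2
  CH2COOH → C:2 H:3 O:2
Element totals:
  C: 12
  H: 24
  O: 3
Molecular formula: C12H24O3.
gcd of subscripts = 3; dividing each by 3:
  C: 12/3 = 4
  H: 24/3 = 8
  O: 3/3 = 1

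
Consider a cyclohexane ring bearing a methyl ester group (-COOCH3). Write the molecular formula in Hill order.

Atom tally by fragment:
  cyclohexane ring core → C:6 H:12
  (− 1 ring H displaced by substituents)
  + COOCH3 → C:2 H:3 O:2
Element totals:
  C: 8
  H: 14
  O: 2

C8H14O2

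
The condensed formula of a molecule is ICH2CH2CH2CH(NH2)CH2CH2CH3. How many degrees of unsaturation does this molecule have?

0

Atom tally by fragment:
  ICH2 → C:1 H:2 I:1
  CH2 → C:1 H:2
  CH2 → C:1 H:2
  CH(NH2) → C:1 H:3 N:1
  CH2 → C:1 H:2
  CH2 → C:1 H:2
  CH3 → C:1 H:3
Element totals:
  C: 7
  H: 16
  I: 1
  N: 1
Molecular formula: C7H16IN.
DoU = (2C + 2 + N − H − X) / 2 = (2·7 + 2 + 1 − 16 − 1) / 2 = 0.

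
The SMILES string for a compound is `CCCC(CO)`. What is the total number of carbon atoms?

Atom tally by fragment:
  CH3 → C:1 H:3
  CH2 → C:1 H:2
  CH2 → C:1 H:2
  CH2CH2OH → C:2 H:5 O:1
Element totals:
  C: 5
  H: 12
  O: 1

5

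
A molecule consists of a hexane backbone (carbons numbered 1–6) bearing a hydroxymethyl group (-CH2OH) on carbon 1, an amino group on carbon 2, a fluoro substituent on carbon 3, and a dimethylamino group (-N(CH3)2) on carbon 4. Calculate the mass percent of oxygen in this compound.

Atom tally by fragment:
  HOCH2CH2 → C:2 H:5 O:1
  CH(NH2) → C:1 H:3 N:1
  CH(F) → C:1 H:1 F:1
  CH(N(CH3)2) → C:3 H:7 N:1
  CH2 → C:1 H:2
  CH3 → C:1 H:3
Element totals:
  C: 9
  H: 21
  F: 1
  N: 2
  O: 1
Molecular formula: C9H21FN2O.
Molar mass = 192.278 g/mol.
Mass from O: 1 × 15.999 = 15.999 g/mol.
%O = 15.999 / 192.278 × 100 = 8.32%.

8.32%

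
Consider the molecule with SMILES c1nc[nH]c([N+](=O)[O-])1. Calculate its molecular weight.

113.08 g/mol

Atom tally by fragment:
  imidazole ring core → C:3 H:4 N:2
  (− 1 ring H displaced by substituents)
  + NO2 → N:1 O:2
Element totals:
  C: 3
  H: 3
  N: 3
  O: 2
Molecular formula: C3H3N3O2.
  M = 3(12.011) + 3(1.008) + 3(14.007) + 2(15.999)
    = 36.033 + 3.024 + 42.021 + 31.998 = 113.076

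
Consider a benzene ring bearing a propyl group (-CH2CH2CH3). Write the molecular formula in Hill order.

C9H12

Atom tally by fragment:
  benzene ring core → C:6 H:6
  (− 1 ring H displaced by substituents)
  + CH2CH2CH3 → C:3 H:7
Element totals:
  C: 9
  H: 12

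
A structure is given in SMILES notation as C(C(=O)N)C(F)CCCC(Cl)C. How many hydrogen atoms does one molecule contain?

Atom tally by fragment:
  H2NOCCH2 → C:2 H:4 O:1 N:1
  CH(F) → C:1 H:1 F:1
  CH2 → C:1 H:2
  CH2 → C:1 H:2
  CH2 → C:1 H:2
  CH(Cl) → C:1 H:1 Cl:1
  CH3 → C:1 H:3
Element totals:
  C: 8
  H: 15
  Cl: 1
  F: 1
  N: 1
  O: 1

15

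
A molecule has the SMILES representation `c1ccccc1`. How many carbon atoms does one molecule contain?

6

Atom tally by fragment:
  benzene ring core → C:6 H:6
Element totals:
  C: 6
  H: 6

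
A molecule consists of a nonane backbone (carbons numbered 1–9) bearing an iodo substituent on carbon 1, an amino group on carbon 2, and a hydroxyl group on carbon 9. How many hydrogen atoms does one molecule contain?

20

Atom tally by fragment:
  ICH2 → C:1 H:2 I:1
  CH(NH2) → C:1 H:3 N:1
  CH2 → C:1 H:2
  CH2 → C:1 H:2
  CH2 → C:1 H:2
  CH2 → C:1 H:2
  CH2 → C:1 H:2
  CH2 → C:1 H:2
  CH2OH → C:1 H:3 O:1
Element totals:
  C: 9
  H: 20
  I: 1
  N: 1
  O: 1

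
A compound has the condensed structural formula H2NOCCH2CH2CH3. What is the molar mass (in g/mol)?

87.12 g/mol

Atom tally by fragment:
  H2NOCCH2 → C:2 H:4 O:1 N:1
  CH2 → C:1 H:2
  CH3 → C:1 H:3
Element totals:
  C: 4
  H: 9
  N: 1
  O: 1
Molecular formula: C4H9NO.
  M = 4(12.011) + 9(1.008) + 14.007 + 15.999
    = 48.044 + 9.072 + 14.007 + 15.999 = 87.122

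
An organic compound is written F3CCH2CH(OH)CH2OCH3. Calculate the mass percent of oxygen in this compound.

Atom tally by fragment:
  F3CCH2 → C:2 H:2 F:3
  CH(OH) → C:1 H:2 O:1
  CH2OCH3 → C:2 H:5 O:1
Element totals:
  C: 5
  H: 9
  F: 3
  O: 2
Molecular formula: C5H9F3O2.
Molar mass = 158.119 g/mol.
Mass from O: 2 × 15.999 = 31.998 g/mol.
%O = 31.998 / 158.119 × 100 = 20.24%.

20.24%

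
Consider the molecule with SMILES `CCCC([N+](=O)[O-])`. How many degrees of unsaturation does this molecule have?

Atom tally by fragment:
  CH3 → C:1 H:3
  CH2 → C:1 H:2
  CH2 → C:1 H:2
  CH2NO2 → C:1 H:2 N:1 O:2
Element totals:
  C: 4
  H: 9
  N: 1
  O: 2
Molecular formula: C4H9NO2.
DoU = (2C + 2 + N − H − X) / 2 = (2·4 + 2 + 1 − 9 − 0) / 2 = 1.

1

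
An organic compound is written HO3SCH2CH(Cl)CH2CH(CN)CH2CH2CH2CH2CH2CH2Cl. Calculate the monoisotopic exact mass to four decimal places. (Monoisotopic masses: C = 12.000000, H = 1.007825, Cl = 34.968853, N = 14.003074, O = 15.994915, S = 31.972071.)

315.0463

Atom tally by fragment:
  HO3SCH2 → C:1 H:3 S:1 O:3
  CH(Cl) → C:1 H:1 Cl:1
  CH2 → C:1 H:2
  CH(CN) → C:2 H:1 N:1
  CH2 → C:1 H:2
  CH2 → C:1 H:2
  CH2 → C:1 H:2
  CH2 → C:1 H:2
  CH2 → C:1 H:2
  CH2Cl → C:1 H:2 Cl:1
Element totals:
  C: 11
  H: 19
  Cl: 2
  N: 1
  O: 3
  S: 1
Molecular formula: C11H19Cl2NO3S.
  M = 11(12.0) + 19(1.007825) + 2(34.968853) + 14.003074 + 3(15.994915) + 31.972071
    = 132.000000 + 19.148675 + 69.937706 + 14.003074 + 47.984745 + 31.972071 = 315.046271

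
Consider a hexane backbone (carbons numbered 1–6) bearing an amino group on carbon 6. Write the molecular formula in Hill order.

Atom tally by fragment:
  CH3 → C:1 H:3
  CH2 → C:1 H:2
  CH2 → C:1 H:2
  CH2 → C:1 H:2
  CH2 → C:1 H:2
  CH2NH2 → C:1 H:4 N:1
Element totals:
  C: 6
  H: 15
  N: 1

C6H15N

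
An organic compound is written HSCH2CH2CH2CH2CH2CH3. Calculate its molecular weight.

118.24 g/mol

Atom tally by fragment:
  HSCH2 → C:1 H:3 S:1
  CH2 → C:1 H:2
  CH2 → C:1 H:2
  CH2 → C:1 H:2
  CH2 → C:1 H:2
  CH3 → C:1 H:3
Element totals:
  C: 6
  H: 14
  S: 1
Molecular formula: C6H14S.
  M = 6(12.011) + 14(1.008) + 32.06
    = 72.066 + 14.112 + 32.060 = 118.238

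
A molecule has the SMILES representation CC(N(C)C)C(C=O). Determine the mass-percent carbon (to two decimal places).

Atom tally by fragment:
  CH3 → C:1 H:3
  CH(N(CH3)2) → C:3 H:7 N:1
  CH2CHO → C:2 H:3 O:1
Element totals:
  C: 6
  H: 13
  N: 1
  O: 1
Molecular formula: C6H13NO.
Molar mass = 115.176 g/mol.
Mass from C: 6 × 12.011 = 72.066 g/mol.
%C = 72.066 / 115.176 × 100 = 62.57%.

62.57%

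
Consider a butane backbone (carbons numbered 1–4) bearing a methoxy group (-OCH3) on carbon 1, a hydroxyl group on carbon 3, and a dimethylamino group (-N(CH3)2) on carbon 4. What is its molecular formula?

C7H17NO2

Atom tally by fragment:
  CH3OCH2 → C:2 H:5 O:1
  CH2 → C:1 H:2
  CH(OH) → C:1 H:2 O:1
  CH2N(CH3)2 → C:3 H:8 N:1
Element totals:
  C: 7
  H: 17
  N: 1
  O: 2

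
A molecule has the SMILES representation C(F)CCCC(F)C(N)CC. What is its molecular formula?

C8H17F2N

Atom tally by fragment:
  FCH2 → C:1 H:2 F:1
  CH2 → C:1 H:2
  CH2 → C:1 H:2
  CH2 → C:1 H:2
  CH(F) → C:1 H:1 F:1
  CH(NH2) → C:1 H:3 N:1
  CH2 → C:1 H:2
  CH3 → C:1 H:3
Element totals:
  C: 8
  H: 17
  F: 2
  N: 1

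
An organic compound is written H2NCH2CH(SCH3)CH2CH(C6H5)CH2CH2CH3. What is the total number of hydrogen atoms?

Atom tally by fragment:
  H2NCH2 → C:1 H:4 N:1
  CH(SCH3) → C:2 H:4 S:1
  CH2 → C:1 H:2
  CH(C6H5) → C:7 H:6
  CH2 → C:1 H:2
  CH2 → C:1 H:2
  CH3 → C:1 H:3
Element totals:
  C: 14
  H: 23
  N: 1
  S: 1

23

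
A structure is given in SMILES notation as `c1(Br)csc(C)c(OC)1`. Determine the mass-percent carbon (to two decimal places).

34.80%

Atom tally by fragment:
  thiophene ring core → C:4 H:4 S:1
  (− 3 ring H displaced by substituents)
  + Br → Br:1
  + CH3 → C:1 H:3
  + OCH3 → C:1 H:3 O:1
Element totals:
  C: 6
  H: 7
  Br: 1
  O: 1
  S: 1
Molecular formula: C6H7BrOS.
Molar mass = 207.085 g/mol.
Mass from C: 6 × 12.011 = 72.066 g/mol.
%C = 72.066 / 207.085 × 100 = 34.80%.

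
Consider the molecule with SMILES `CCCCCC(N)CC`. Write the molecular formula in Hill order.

C8H19N

Atom tally by fragment:
  CH3 → C:1 H:3
  CH2 → C:1 H:2
  CH2 → C:1 H:2
  CH2 → C:1 H:2
  CH2 → C:1 H:2
  CH(NH2) → C:1 H:3 N:1
  CH2 → C:1 H:2
  CH3 → C:1 H:3
Element totals:
  C: 8
  H: 19
  N: 1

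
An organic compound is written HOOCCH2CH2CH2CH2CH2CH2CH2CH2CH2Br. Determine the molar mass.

Element totals:
  C: 10
  H: 19
  Br: 1
  O: 2
Molecular formula: C10H19BrO2.
  M = 10(12.011) + 19(1.008) + 79.904 + 2(15.999)
    = 120.110 + 19.152 + 79.904 + 31.998 = 251.164

251.16 g/mol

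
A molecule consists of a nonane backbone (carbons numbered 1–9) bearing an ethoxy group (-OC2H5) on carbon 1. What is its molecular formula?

Atom tally by fragment:
  C2H5OCH2 → C:3 H:7 O:1
  CH2 → C:1 H:2
  CH2 → C:1 H:2
  CH2 → C:1 H:2
  CH2 → C:1 H:2
  CH2 → C:1 H:2
  CH2 → C:1 H:2
  CH2 → C:1 H:2
  CH3 → C:1 H:3
Element totals:
  C: 11
  H: 24
  O: 1

C11H24O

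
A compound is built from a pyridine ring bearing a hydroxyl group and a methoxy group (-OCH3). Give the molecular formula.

C6H7NO2

Atom tally by fragment:
  pyridine ring core → C:5 H:5 N:1
  (− 2 ring H displaced by substituents)
  + OH → O:1 H:1
  + OCH3 → C:1 H:3 O:1
Element totals:
  C: 6
  H: 7
  N: 1
  O: 2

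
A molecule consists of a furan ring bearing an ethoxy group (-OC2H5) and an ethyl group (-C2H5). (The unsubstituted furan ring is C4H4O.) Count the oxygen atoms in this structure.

Atom tally by fragment:
  furan ring core → C:4 H:4 O:1
  (− 2 ring H displaced by substituents)
  + OC2H5 → C:2 H:5 O:1
  + C2H5 → C:2 H:5
Element totals:
  C: 8
  H: 12
  O: 2

2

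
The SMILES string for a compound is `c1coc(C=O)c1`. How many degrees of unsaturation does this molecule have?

Atom tally by fragment:
  furan ring core → C:4 H:4 O:1
  (− 1 ring H displaced by substituents)
  + CHO → C:1 H:1 O:1
Element totals:
  C: 5
  H: 4
  O: 2
Molecular formula: C5H4O2.
DoU = (2C + 2 + N − H − X) / 2 = (2·5 + 2 + 0 − 4 − 0) / 2 = 4.

4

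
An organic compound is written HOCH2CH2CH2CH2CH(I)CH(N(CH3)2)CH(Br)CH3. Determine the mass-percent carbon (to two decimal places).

Atom tally by fragment:
  HOCH2CH2 → C:2 H:5 O:1
  CH2 → C:1 H:2
  CH2 → C:1 H:2
  CH(I) → C:1 H:1 I:1
  CH(N(CH3)2) → C:3 H:7 N:1
  CH(Br) → C:1 H:1 Br:1
  CH3 → C:1 H:3
Element totals:
  C: 10
  H: 21
  Br: 1
  I: 1
  N: 1
  O: 1
Molecular formula: C10H21BrINO.
Molar mass = 378.092 g/mol.
Mass from C: 10 × 12.011 = 120.110 g/mol.
%C = 120.110 / 378.092 × 100 = 31.77%.

31.77%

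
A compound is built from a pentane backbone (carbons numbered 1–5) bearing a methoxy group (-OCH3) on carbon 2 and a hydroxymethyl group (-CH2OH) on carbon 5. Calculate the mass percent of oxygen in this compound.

Atom tally by fragment:
  CH3 → C:1 H:3
  CH(OCH3) → C:2 H:4 O:1
  CH2 → C:1 H:2
  CH2 → C:1 H:2
  CH2CH2OH → C:2 H:5 O:1
Element totals:
  C: 7
  H: 16
  O: 2
Molecular formula: C7H16O2.
Molar mass = 132.203 g/mol.
Mass from O: 2 × 15.999 = 31.998 g/mol.
%O = 31.998 / 132.203 × 100 = 24.20%.

24.20%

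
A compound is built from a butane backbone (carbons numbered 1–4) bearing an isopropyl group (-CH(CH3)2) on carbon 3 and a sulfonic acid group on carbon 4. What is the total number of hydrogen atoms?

Atom tally by fragment:
  CH3 → C:1 H:3
  CH2 → C:1 H:2
  CH(CH(CH3)2) → C:4 H:8
  CH2SO3H → C:1 H:3 S:1 O:3
Element totals:
  C: 7
  H: 16
  O: 3
  S: 1

16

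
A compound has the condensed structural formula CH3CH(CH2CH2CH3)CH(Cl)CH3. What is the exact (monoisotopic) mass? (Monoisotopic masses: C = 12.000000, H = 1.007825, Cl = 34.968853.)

Element totals:
  C: 7
  H: 15
  Cl: 1
Molecular formula: C7H15Cl.
  M = 7(12.0) + 15(1.007825) + 34.968853
    = 84.000000 + 15.117375 + 34.968853 = 134.086228

134.0862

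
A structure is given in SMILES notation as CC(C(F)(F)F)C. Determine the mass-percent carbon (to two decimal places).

Atom tally by fragment:
  CH3 → C:1 H:3
  CH(CF3) → C:2 H:1 F:3
  CH3 → C:1 H:3
Element totals:
  C: 4
  H: 7
  F: 3
Molecular formula: C4H7F3.
Molar mass = 112.094 g/mol.
Mass from C: 4 × 12.011 = 48.044 g/mol.
%C = 48.044 / 112.094 × 100 = 42.86%.

42.86%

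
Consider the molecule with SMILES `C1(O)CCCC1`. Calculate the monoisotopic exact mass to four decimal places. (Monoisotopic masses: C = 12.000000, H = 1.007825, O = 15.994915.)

Atom tally by fragment:
  cyclopentane ring core → C:5 H:10
  (− 1 ring H displaced by substituents)
  + OH → O:1 H:1
Element totals:
  C: 5
  H: 10
  O: 1
Molecular formula: C5H10O.
  M = 5(12.0) + 10(1.007825) + 15.994915
    = 60.000000 + 10.078250 + 15.994915 = 86.073165

86.0732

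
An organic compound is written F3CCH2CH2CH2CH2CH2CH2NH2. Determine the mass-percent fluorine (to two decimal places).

33.69%

Atom tally by fragment:
  F3CCH2 → C:2 H:2 F:3
  CH2 → C:1 H:2
  CH2 → C:1 H:2
  CH2 → C:1 H:2
  CH2 → C:1 H:2
  CH2NH2 → C:1 H:4 N:1
Element totals:
  C: 7
  H: 14
  F: 3
  N: 1
Molecular formula: C7H14F3N.
Molar mass = 169.190 g/mol.
Mass from F: 3 × 18.998 = 56.994 g/mol.
%F = 56.994 / 169.190 × 100 = 33.69%.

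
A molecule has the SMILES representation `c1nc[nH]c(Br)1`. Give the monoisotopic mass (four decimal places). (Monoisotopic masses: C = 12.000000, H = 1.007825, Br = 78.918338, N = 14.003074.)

Atom tally by fragment:
  imidazole ring core → C:3 H:4 N:2
  (− 1 ring H displaced by substituents)
  + Br → Br:1
Element totals:
  C: 3
  H: 3
  Br: 1
  N: 2
Molecular formula: C3H3BrN2.
  M = 3(12.0) + 3(1.007825) + 78.918338 + 2(14.003074)
    = 36.000000 + 3.023475 + 78.918338 + 28.006148 = 145.947961

145.9480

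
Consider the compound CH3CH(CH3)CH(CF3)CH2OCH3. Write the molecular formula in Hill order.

Element totals:
  C: 7
  H: 13
  F: 3
  O: 1

C7H13F3O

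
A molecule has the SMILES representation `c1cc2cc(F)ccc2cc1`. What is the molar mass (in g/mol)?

146.16 g/mol

Atom tally by fragment:
  naphthalene ring system core → C:10 H:8
  (− 1 ring H displaced by substituents)
  + F → F:1
Element totals:
  C: 10
  H: 7
  F: 1
Molecular formula: C10H7F.
  M = 10(12.011) + 7(1.008) + 18.998
    = 120.110 + 7.056 + 18.998 = 146.164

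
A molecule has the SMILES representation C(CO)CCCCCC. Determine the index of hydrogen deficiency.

Atom tally by fragment:
  HOCH2CH2 → C:2 H:5 O:1
  CH2 → C:1 H:2
  CH2 → C:1 H:2
  CH2 → C:1 H:2
  CH2 → C:1 H:2
  CH2 → C:1 H:2
  CH3 → C:1 H:3
Element totals:
  C: 8
  H: 18
  O: 1
Molecular formula: C8H18O.
DoU = (2C + 2 + N − H − X) / 2 = (2·8 + 2 + 0 − 18 − 0) / 2 = 0.

0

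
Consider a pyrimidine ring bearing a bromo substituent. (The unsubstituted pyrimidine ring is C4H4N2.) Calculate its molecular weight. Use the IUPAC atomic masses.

158.99 g/mol

Atom tally by fragment:
  pyrimidine ring core → C:4 H:4 N:2
  (− 1 ring H displaced by substituents)
  + Br → Br:1
Element totals:
  C: 4
  H: 3
  Br: 1
  N: 2
Molecular formula: C4H3BrN2.
  M = 4(12.011) + 3(1.008) + 79.904 + 2(14.007)
    = 48.044 + 3.024 + 79.904 + 28.014 = 158.986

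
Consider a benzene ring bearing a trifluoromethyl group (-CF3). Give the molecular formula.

C7H5F3

Atom tally by fragment:
  benzene ring core → C:6 H:6
  (− 1 ring H displaced by substituents)
  + CF3 → C:1 F:3
Element totals:
  C: 7
  H: 5
  F: 3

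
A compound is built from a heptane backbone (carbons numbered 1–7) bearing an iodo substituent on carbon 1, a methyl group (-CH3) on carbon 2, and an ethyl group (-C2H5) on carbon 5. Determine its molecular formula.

C10H21I

Atom tally by fragment:
  ICH2 → C:1 H:2 I:1
  CH(CH3) → C:2 H:4
  CH2 → C:1 H:2
  CH2 → C:1 H:2
  CH(C2H5) → C:3 H:6
  CH2 → C:1 H:2
  CH3 → C:1 H:3
Element totals:
  C: 10
  H: 21
  I: 1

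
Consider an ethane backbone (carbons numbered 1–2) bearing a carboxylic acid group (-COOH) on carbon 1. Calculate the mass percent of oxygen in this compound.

43.19%

Atom tally by fragment:
  HOOCCH2 → C:2 H:3 O:2
  CH3 → C:1 H:3
Element totals:
  C: 3
  H: 6
  O: 2
Molecular formula: C3H6O2.
Molar mass = 74.079 g/mol.
Mass from O: 2 × 15.999 = 31.998 g/mol.
%O = 31.998 / 74.079 × 100 = 43.19%.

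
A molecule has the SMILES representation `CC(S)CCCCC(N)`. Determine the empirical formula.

Atom tally by fragment:
  CH3 → C:1 H:3
  CH(SH) → C:1 H:2 S:1
  CH2 → C:1 H:2
  CH2 → C:1 H:2
  CH2 → C:1 H:2
  CH2 → C:1 H:2
  CH2NH2 → C:1 H:4 N:1
Element totals:
  C: 7
  H: 17
  N: 1
  S: 1
Molecular formula: C7H17NS.
gcd of subscripts (7, 17, 1, 1) = 1, so the empirical formula equals the molecular formula.

C7H17NS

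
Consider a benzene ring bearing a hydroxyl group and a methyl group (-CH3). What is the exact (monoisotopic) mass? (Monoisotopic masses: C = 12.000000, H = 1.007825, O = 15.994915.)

108.0575

Atom tally by fragment:
  benzene ring core → C:6 H:6
  (− 2 ring H displaced by substituents)
  + OH → O:1 H:1
  + CH3 → C:1 H:3
Element totals:
  C: 7
  H: 8
  O: 1
Molecular formula: C7H8O.
  M = 7(12.0) + 8(1.007825) + 15.994915
    = 84.000000 + 8.062600 + 15.994915 = 108.057515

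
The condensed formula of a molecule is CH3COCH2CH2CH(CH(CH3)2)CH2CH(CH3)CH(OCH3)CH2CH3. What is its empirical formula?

C15H30O2

Element totals:
  C: 15
  H: 30
  O: 2
Molecular formula: C15H30O2.
gcd of subscripts (15, 30, 2) = 1, so the empirical formula equals the molecular formula.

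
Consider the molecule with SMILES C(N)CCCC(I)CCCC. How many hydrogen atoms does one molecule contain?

20

Atom tally by fragment:
  H2NCH2 → C:1 H:4 N:1
  CH2 → C:1 H:2
  CH2 → C:1 H:2
  CH2 → C:1 H:2
  CH(I) → C:1 H:1 I:1
  CH2 → C:1 H:2
  CH2 → C:1 H:2
  CH2 → C:1 H:2
  CH3 → C:1 H:3
Element totals:
  C: 9
  H: 20
  I: 1
  N: 1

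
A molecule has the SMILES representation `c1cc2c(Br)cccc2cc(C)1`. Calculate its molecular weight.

Atom tally by fragment:
  naphthalene ring system core → C:10 H:8
  (− 2 ring H displaced by substituents)
  + Br → Br:1
  + CH3 → C:1 H:3
Element totals:
  C: 11
  H: 9
  Br: 1
Molecular formula: C11H9Br.
  M = 11(12.011) + 9(1.008) + 79.904
    = 132.121 + 9.072 + 79.904 = 221.097

221.10 g/mol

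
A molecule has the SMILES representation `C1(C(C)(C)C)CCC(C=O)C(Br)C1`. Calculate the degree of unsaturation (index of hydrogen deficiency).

2

Atom tally by fragment:
  cyclohexane ring core → C:6 H:12
  (− 3 ring H displaced by substituents)
  + C(CH3)3 → C:4 H:9
  + CHO → C:1 H:1 O:1
  + Br → Br:1
Element totals:
  C: 11
  H: 19
  Br: 1
  O: 1
Molecular formula: C11H19BrO.
DoU = (2C + 2 + N − H − X) / 2 = (2·11 + 2 + 0 − 19 − 1) / 2 = 2.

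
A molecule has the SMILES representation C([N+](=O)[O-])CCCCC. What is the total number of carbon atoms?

6

Atom tally by fragment:
  O2NCH2 → C:1 H:2 N:1 O:2
  CH2 → C:1 H:2
  CH2 → C:1 H:2
  CH2 → C:1 H:2
  CH2 → C:1 H:2
  CH3 → C:1 H:3
Element totals:
  C: 6
  H: 13
  N: 1
  O: 2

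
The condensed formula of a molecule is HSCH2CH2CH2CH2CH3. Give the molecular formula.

C5H12S

Atom tally by fragment:
  HSCH2 → C:1 H:3 S:1
  CH2 → C:1 H:2
  CH2 → C:1 H:2
  CH2 → C:1 H:2
  CH3 → C:1 H:3
Element totals:
  C: 5
  H: 12
  S: 1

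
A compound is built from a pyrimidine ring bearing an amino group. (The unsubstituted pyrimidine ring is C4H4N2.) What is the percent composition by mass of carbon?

Atom tally by fragment:
  pyrimidine ring core → C:4 H:4 N:2
  (− 1 ring H displaced by substituents)
  + NH2 → N:1 H:2
Element totals:
  C: 4
  H: 5
  N: 3
Molecular formula: C4H5N3.
Molar mass = 95.105 g/mol.
Mass from C: 4 × 12.011 = 48.044 g/mol.
%C = 48.044 / 95.105 × 100 = 50.52%.

50.52%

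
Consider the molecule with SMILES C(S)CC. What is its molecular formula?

C3H8S

Atom tally by fragment:
  HSCH2 → C:1 H:3 S:1
  CH2 → C:1 H:2
  CH3 → C:1 H:3
Element totals:
  C: 3
  H: 8
  S: 1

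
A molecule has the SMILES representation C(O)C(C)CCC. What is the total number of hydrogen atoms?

Atom tally by fragment:
  HOCH2 → C:1 H:3 O:1
  CH(CH3) → C:2 H:4
  CH2 → C:1 H:2
  CH2 → C:1 H:2
  CH3 → C:1 H:3
Element totals:
  C: 6
  H: 14
  O: 1

14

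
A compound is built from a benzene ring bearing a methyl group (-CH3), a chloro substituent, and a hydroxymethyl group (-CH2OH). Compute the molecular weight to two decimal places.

156.61 g/mol

Atom tally by fragment:
  benzene ring core → C:6 H:6
  (− 3 ring H displaced by substituents)
  + CH3 → C:1 H:3
  + Cl → Cl:1
  + CH2OH → C:1 H:3 O:1
Element totals:
  C: 8
  H: 9
  Cl: 1
  O: 1
Molecular formula: C8H9ClO.
  M = 8(12.011) + 9(1.008) + 35.45 + 15.999
    = 96.088 + 9.072 + 35.450 + 15.999 = 156.609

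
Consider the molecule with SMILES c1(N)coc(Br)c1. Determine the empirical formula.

C4H4BrNO

Atom tally by fragment:
  furan ring core → C:4 H:4 O:1
  (− 2 ring H displaced by substituents)
  + NH2 → N:1 H:2
  + Br → Br:1
Element totals:
  C: 4
  H: 4
  Br: 1
  N: 1
  O: 1
Molecular formula: C4H4BrNO.
gcd of subscripts (1, 4, 4, 1, 1) = 1, so the empirical formula equals the molecular formula.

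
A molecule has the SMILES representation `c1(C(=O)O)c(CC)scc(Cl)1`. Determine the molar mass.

Atom tally by fragment:
  thiophene ring core → C:4 H:4 S:1
  (− 3 ring H displaced by substituents)
  + COOH → C:1 H:1 O:2
  + C2H5 → C:2 H:5
  + Cl → Cl:1
Element totals:
  C: 7
  H: 7
  Cl: 1
  O: 2
  S: 1
Molecular formula: C7H7ClO2S.
  M = 7(12.011) + 7(1.008) + 35.45 + 2(15.999) + 32.06
    = 84.077 + 7.056 + 35.450 + 31.998 + 32.060 = 190.641

190.64 g/mol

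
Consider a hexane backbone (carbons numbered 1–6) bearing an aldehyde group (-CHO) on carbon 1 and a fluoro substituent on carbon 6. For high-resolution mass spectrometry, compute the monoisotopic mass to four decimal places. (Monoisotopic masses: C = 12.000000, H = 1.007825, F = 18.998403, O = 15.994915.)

132.0950

Atom tally by fragment:
  OHCCH2 → C:2 H:3 O:1
  CH2 → C:1 H:2
  CH2 → C:1 H:2
  CH2 → C:1 H:2
  CH2 → C:1 H:2
  CH2F → C:1 H:2 F:1
Element totals:
  C: 7
  H: 13
  F: 1
  O: 1
Molecular formula: C7H13FO.
  M = 7(12.0) + 13(1.007825) + 18.998403 + 15.994915
    = 84.000000 + 13.101725 + 18.998403 + 15.994915 = 132.095043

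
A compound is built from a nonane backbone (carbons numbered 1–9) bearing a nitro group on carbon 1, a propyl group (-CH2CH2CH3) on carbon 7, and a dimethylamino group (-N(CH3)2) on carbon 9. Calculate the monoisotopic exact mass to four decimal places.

258.2307

Atom tally by fragment:
  O2NCH2 → C:1 H:2 N:1 O:2
  CH2 → C:1 H:2
  CH2 → C:1 H:2
  CH2 → C:1 H:2
  CH2 → C:1 H:2
  CH2 → C:1 H:2
  CH(CH2CH2CH3) → C:4 H:8
  CH2 → C:1 H:2
  CH2N(CH3)2 → C:3 H:8 N:1
Element totals:
  C: 14
  H: 30
  N: 2
  O: 2
Molecular formula: C14H30N2O2.
  M = 14(12.0) + 30(1.007825) + 2(14.003074) + 2(15.994915)
    = 168.000000 + 30.234750 + 28.006148 + 31.989830 = 258.230728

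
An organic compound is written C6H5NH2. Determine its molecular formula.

C6H7N

Element totals:
  C: 6
  H: 7
  N: 1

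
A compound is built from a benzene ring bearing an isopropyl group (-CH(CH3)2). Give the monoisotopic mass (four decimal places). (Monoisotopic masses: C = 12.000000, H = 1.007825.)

120.0939

Atom tally by fragment:
  benzene ring core → C:6 H:6
  (− 1 ring H displaced by substituents)
  + CH(CH3)2 → C:3 H:7
Element totals:
  C: 9
  H: 12
Molecular formula: C9H12.
  M = 9(12.0) + 12(1.007825)
    = 108.000000 + 12.093900 = 120.093900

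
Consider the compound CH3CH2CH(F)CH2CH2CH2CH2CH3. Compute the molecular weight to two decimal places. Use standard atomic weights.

132.22 g/mol

Atom tally by fragment:
  CH3 → C:1 H:3
  CH2 → C:1 H:2
  CH(F) → C:1 H:1 F:1
  CH2 → C:1 H:2
  CH2 → C:1 H:2
  CH2 → C:1 H:2
  CH2 → C:1 H:2
  CH3 → C:1 H:3
Element totals:
  C: 8
  H: 17
  F: 1
Molecular formula: C8H17F.
  M = 8(12.011) + 17(1.008) + 18.998
    = 96.088 + 17.136 + 18.998 = 132.222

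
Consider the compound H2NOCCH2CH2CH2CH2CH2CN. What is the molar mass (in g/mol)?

Element totals:
  C: 7
  H: 12
  N: 2
  O: 1
Molecular formula: C7H12N2O.
  M = 7(12.011) + 12(1.008) + 2(14.007) + 15.999
    = 84.077 + 12.096 + 28.014 + 15.999 = 140.186

140.19 g/mol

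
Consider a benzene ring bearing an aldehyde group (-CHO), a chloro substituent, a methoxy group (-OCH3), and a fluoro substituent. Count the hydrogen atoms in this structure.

6

Atom tally by fragment:
  benzene ring core → C:6 H:6
  (− 4 ring H displaced by substituents)
  + CHO → C:1 H:1 O:1
  + Cl → Cl:1
  + OCH3 → C:1 H:3 O:1
  + F → F:1
Element totals:
  C: 8
  H: 6
  Cl: 1
  F: 1
  O: 2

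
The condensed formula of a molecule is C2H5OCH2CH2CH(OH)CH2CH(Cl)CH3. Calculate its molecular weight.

Atom tally by fragment:
  C2H5OCH2 → C:3 H:7 O:1
  CH2 → C:1 H:2
  CH(OH) → C:1 H:2 O:1
  CH2 → C:1 H:2
  CH(Cl) → C:1 H:1 Cl:1
  CH3 → C:1 H:3
Element totals:
  C: 8
  H: 17
  Cl: 1
  O: 2
Molecular formula: C8H17ClO2.
  M = 8(12.011) + 17(1.008) + 35.45 + 2(15.999)
    = 96.088 + 17.136 + 35.450 + 31.998 = 180.672

180.67 g/mol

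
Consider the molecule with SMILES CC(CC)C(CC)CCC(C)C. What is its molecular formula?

Atom tally by fragment:
  CH3 → C:1 H:3
  CH(C2H5) → C:3 H:6
  CH(C2H5) → C:3 H:6
  CH2 → C:1 H:2
  CH2 → C:1 H:2
  CH(CH3) → C:2 H:4
  CH3 → C:1 H:3
Element totals:
  C: 12
  H: 26

C12H26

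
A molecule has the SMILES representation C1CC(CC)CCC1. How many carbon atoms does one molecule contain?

8

Atom tally by fragment:
  cyclohexane ring core → C:6 H:12
  (− 1 ring H displaced by substituents)
  + C2H5 → C:2 H:5
Element totals:
  C: 8
  H: 16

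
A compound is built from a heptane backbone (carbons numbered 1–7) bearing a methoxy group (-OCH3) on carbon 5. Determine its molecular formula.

Atom tally by fragment:
  CH3 → C:1 H:3
  CH2 → C:1 H:2
  CH2 → C:1 H:2
  CH2 → C:1 H:2
  CH(OCH3) → C:2 H:4 O:1
  CH2 → C:1 H:2
  CH3 → C:1 H:3
Element totals:
  C: 8
  H: 18
  O: 1

C8H18O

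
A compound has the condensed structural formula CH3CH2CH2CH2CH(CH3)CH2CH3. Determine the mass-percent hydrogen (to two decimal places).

15.88%

Atom tally by fragment:
  CH3 → C:1 H:3
  CH2 → C:1 H:2
  CH2 → C:1 H:2
  CH2 → C:1 H:2
  CH(CH3) → C:2 H:4
  CH2 → C:1 H:2
  CH3 → C:1 H:3
Element totals:
  C: 8
  H: 18
Molecular formula: C8H18.
Molar mass = 114.232 g/mol.
Mass from H: 18 × 1.008 = 18.144 g/mol.
%H = 18.144 / 114.232 × 100 = 15.88%.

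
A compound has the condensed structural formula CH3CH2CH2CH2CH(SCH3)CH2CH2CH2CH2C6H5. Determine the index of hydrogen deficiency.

Element totals:
  C: 16
  H: 26
  S: 1
Molecular formula: C16H26S.
DoU = (2C + 2 + N − H − X) / 2 = (2·16 + 2 + 0 − 26 − 0) / 2 = 4.

4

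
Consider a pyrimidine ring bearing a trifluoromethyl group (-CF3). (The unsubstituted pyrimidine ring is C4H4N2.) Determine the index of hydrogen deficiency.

4

Atom tally by fragment:
  pyrimidine ring core → C:4 H:4 N:2
  (− 1 ring H displaced by substituents)
  + CF3 → C:1 F:3
Element totals:
  C: 5
  H: 3
  F: 3
  N: 2
Molecular formula: C5H3F3N2.
DoU = (2C + 2 + N − H − X) / 2 = (2·5 + 2 + 2 − 3 − 3) / 2 = 4.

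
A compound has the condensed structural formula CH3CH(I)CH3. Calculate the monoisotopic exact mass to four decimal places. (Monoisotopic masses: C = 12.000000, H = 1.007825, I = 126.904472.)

Atom tally by fragment:
  CH3 → C:1 H:3
  CH(I) → C:1 H:1 I:1
  CH3 → C:1 H:3
Element totals:
  C: 3
  H: 7
  I: 1
Molecular formula: C3H7I.
  M = 3(12.0) + 7(1.007825) + 126.904472
    = 36.000000 + 7.054775 + 126.904472 = 169.959247

169.9592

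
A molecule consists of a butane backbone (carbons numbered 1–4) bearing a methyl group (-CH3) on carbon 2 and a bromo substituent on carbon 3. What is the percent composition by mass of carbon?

39.76%

Atom tally by fragment:
  CH3 → C:1 H:3
  CH(CH3) → C:2 H:4
  CH(Br) → C:1 H:1 Br:1
  CH3 → C:1 H:3
Element totals:
  C: 5
  H: 11
  Br: 1
Molecular formula: C5H11Br.
Molar mass = 151.047 g/mol.
Mass from C: 5 × 12.011 = 60.055 g/mol.
%C = 60.055 / 151.047 × 100 = 39.76%.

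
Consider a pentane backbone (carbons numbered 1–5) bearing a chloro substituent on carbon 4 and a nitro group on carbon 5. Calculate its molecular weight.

Atom tally by fragment:
  CH3 → C:1 H:3
  CH2 → C:1 H:2
  CH2 → C:1 H:2
  CH(Cl) → C:1 H:1 Cl:1
  CH2NO2 → C:1 H:2 N:1 O:2
Element totals:
  C: 5
  H: 10
  Cl: 1
  N: 1
  O: 2
Molecular formula: C5H10ClNO2.
  M = 5(12.011) + 10(1.008) + 35.45 + 14.007 + 2(15.999)
    = 60.055 + 10.080 + 35.450 + 14.007 + 31.998 = 151.590

151.59 g/mol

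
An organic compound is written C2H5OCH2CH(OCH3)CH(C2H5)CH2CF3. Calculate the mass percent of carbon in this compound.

52.62%

Element totals:
  C: 10
  H: 19
  F: 3
  O: 2
Molecular formula: C10H19F3O2.
Molar mass = 228.254 g/mol.
Mass from C: 10 × 12.011 = 120.110 g/mol.
%C = 120.110 / 228.254 × 100 = 52.62%.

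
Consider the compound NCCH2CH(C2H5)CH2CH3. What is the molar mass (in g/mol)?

Element totals:
  C: 7
  H: 13
  N: 1
Molecular formula: C7H13N.
  M = 7(12.011) + 13(1.008) + 14.007
    = 84.077 + 13.104 + 14.007 = 111.188

111.19 g/mol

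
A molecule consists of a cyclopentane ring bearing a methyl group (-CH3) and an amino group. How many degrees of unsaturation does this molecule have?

1

Atom tally by fragment:
  cyclopentane ring core → C:5 H:10
  (− 2 ring H displaced by substituents)
  + CH3 → C:1 H:3
  + NH2 → N:1 H:2
Element totals:
  C: 6
  H: 13
  N: 1
Molecular formula: C6H13N.
DoU = (2C + 2 + N − H − X) / 2 = (2·6 + 2 + 1 − 13 − 0) / 2 = 1.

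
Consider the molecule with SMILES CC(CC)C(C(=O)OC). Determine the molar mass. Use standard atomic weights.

Atom tally by fragment:
  CH3 → C:1 H:3
  CH(C2H5) → C:3 H:6
  CH2COOCH3 → C:3 H:5 O:2
Element totals:
  C: 7
  H: 14
  O: 2
Molecular formula: C7H14O2.
  M = 7(12.011) + 14(1.008) + 2(15.999)
    = 84.077 + 14.112 + 31.998 = 130.187

130.19 g/mol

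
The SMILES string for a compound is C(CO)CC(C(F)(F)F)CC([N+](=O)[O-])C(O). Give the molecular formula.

Atom tally by fragment:
  HOCH2CH2 → C:2 H:5 O:1
  CH2 → C:1 H:2
  CH(CF3) → C:2 H:1 F:3
  CH2 → C:1 H:2
  CH(NO2) → C:1 H:1 N:1 O:2
  CH2OH → C:1 H:3 O:1
Element totals:
  C: 8
  H: 14
  F: 3
  N: 1
  O: 4

C8H14F3NO4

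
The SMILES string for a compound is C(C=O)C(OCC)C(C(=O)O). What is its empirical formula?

Atom tally by fragment:
  OHCCH2 → C:2 H:3 O:1
  CH(OC2H5) → C:3 H:6 O:1
  CH2COOH → C:2 H:3 O:2
Element totals:
  C: 7
  H: 12
  O: 4
Molecular formula: C7H12O4.
gcd of subscripts (7, 12, 4) = 1, so the empirical formula equals the molecular formula.

C7H12O4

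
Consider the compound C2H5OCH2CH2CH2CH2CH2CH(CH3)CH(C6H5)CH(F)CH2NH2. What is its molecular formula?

Atom tally by fragment:
  C2H5OCH2 → C:3 H:7 O:1
  CH2 → C:1 H:2
  CH2 → C:1 H:2
  CH2 → C:1 H:2
  CH2 → C:1 H:2
  CH(CH3) → C:2 H:4
  CH(C6H5) → C:7 H:6
  CH(F) → C:1 H:1 F:1
  CH2NH2 → C:1 H:4 N:1
Element totals:
  C: 18
  H: 30
  F: 1
  N: 1
  O: 1

C18H30FNO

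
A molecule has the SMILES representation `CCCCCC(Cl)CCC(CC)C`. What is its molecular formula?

Atom tally by fragment:
  CH3 → C:1 H:3
  CH2 → C:1 H:2
  CH2 → C:1 H:2
  CH2 → C:1 H:2
  CH2 → C:1 H:2
  CH(Cl) → C:1 H:1 Cl:1
  CH2 → C:1 H:2
  CH2 → C:1 H:2
  CH(C2H5) → C:3 H:6
  CH3 → C:1 H:3
Element totals:
  C: 12
  H: 25
  Cl: 1

C12H25Cl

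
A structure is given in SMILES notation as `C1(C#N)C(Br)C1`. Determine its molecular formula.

C4H4BrN

Atom tally by fragment:
  cyclopropane ring core → C:3 H:6
  (− 2 ring H displaced by substituents)
  + CN → C:1 N:1
  + Br → Br:1
Element totals:
  C: 4
  H: 4
  Br: 1
  N: 1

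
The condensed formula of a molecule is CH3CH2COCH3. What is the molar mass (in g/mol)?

Element totals:
  C: 4
  H: 8
  O: 1
Molecular formula: C4H8O.
  M = 4(12.011) + 8(1.008) + 15.999
    = 48.044 + 8.064 + 15.999 = 72.107

72.11 g/mol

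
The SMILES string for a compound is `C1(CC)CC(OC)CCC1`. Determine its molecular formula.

C9H18O

Atom tally by fragment:
  cyclohexane ring core → C:6 H:12
  (− 2 ring H displaced by substituents)
  + C2H5 → C:2 H:5
  + OCH3 → C:1 H:3 O:1
Element totals:
  C: 9
  H: 18
  O: 1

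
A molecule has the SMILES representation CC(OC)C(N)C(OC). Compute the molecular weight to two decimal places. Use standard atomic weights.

133.19 g/mol

Atom tally by fragment:
  CH3 → C:1 H:3
  CH(OCH3) → C:2 H:4 O:1
  CH(NH2) → C:1 H:3 N:1
  CH2OCH3 → C:2 H:5 O:1
Element totals:
  C: 6
  H: 15
  N: 1
  O: 2
Molecular formula: C6H15NO2.
  M = 6(12.011) + 15(1.008) + 14.007 + 2(15.999)
    = 72.066 + 15.120 + 14.007 + 31.998 = 133.191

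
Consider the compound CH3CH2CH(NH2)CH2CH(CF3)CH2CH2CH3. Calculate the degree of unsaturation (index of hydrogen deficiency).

0

Element totals:
  C: 9
  H: 18
  F: 3
  N: 1
Molecular formula: C9H18F3N.
DoU = (2C + 2 + N − H − X) / 2 = (2·9 + 2 + 1 − 18 − 3) / 2 = 0.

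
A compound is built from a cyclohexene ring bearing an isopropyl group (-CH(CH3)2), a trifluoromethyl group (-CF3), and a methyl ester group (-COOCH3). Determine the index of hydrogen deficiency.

3

Atom tally by fragment:
  cyclohexene ring core → C:6 H:10
  (− 3 ring H displaced by substituents)
  + CH(CH3)2 → C:3 H:7
  + CF3 → C:1 F:3
  + COOCH3 → C:2 H:3 O:2
Element totals:
  C: 12
  H: 17
  F: 3
  O: 2
Molecular formula: C12H17F3O2.
DoU = (2C + 2 + N − H − X) / 2 = (2·12 + 2 + 0 − 17 − 3) / 2 = 3.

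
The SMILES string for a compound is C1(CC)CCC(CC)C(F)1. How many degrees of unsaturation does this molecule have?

Atom tally by fragment:
  cyclopentane ring core → C:5 H:10
  (− 3 ring H displaced by substituents)
  + C2H5 → C:2 H:5
  + C2H5 → C:2 H:5
  + F → F:1
Element totals:
  C: 9
  H: 17
  F: 1
Molecular formula: C9H17F.
DoU = (2C + 2 + N − H − X) / 2 = (2·9 + 2 + 0 − 17 − 1) / 2 = 1.

1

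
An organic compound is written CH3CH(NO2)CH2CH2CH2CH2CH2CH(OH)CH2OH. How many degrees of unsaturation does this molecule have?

Atom tally by fragment:
  CH3 → C:1 H:3
  CH(NO2) → C:1 H:1 N:1 O:2
  CH2 → C:1 H:2
  CH2 → C:1 H:2
  CH2 → C:1 H:2
  CH2 → C:1 H:2
  CH2 → C:1 H:2
  CH(OH) → C:1 H:2 O:1
  CH2OH → C:1 H:3 O:1
Element totals:
  C: 9
  H: 19
  N: 1
  O: 4
Molecular formula: C9H19NO4.
DoU = (2C + 2 + N − H − X) / 2 = (2·9 + 2 + 1 − 19 − 0) / 2 = 1.

1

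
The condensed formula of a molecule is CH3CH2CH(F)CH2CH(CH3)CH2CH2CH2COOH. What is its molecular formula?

Atom tally by fragment:
  CH3 → C:1 H:3
  CH2 → C:1 H:2
  CH(F) → C:1 H:1 F:1
  CH2 → C:1 H:2
  CH(CH3) → C:2 H:4
  CH2 → C:1 H:2
  CH2 → C:1 H:2
  CH2COOH → C:2 H:3 O:2
Element totals:
  C: 10
  H: 19
  F: 1
  O: 2

C10H19FO2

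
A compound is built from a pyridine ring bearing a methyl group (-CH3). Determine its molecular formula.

Atom tally by fragment:
  pyridine ring core → C:5 H:5 N:1
  (− 1 ring H displaced by substituents)
  + CH3 → C:1 H:3
Element totals:
  C: 6
  H: 7
  N: 1

C6H7N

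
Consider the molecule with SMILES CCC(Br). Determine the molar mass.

122.99 g/mol

Atom tally by fragment:
  CH3 → C:1 H:3
  CH2 → C:1 H:2
  CH2Br → C:1 H:2 Br:1
Element totals:
  C: 3
  H: 7
  Br: 1
Molecular formula: C3H7Br.
  M = 3(12.011) + 7(1.008) + 79.904
    = 36.033 + 7.056 + 79.904 = 122.993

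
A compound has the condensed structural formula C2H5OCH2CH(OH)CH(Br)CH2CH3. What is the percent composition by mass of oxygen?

15.16%

Atom tally by fragment:
  C2H5OCH2 → C:3 H:7 O:1
  CH(OH) → C:1 H:2 O:1
  CH(Br) → C:1 H:1 Br:1
  CH2 → C:1 H:2
  CH3 → C:1 H:3
Element totals:
  C: 7
  H: 15
  Br: 1
  O: 2
Molecular formula: C7H15BrO2.
Molar mass = 211.099 g/mol.
Mass from O: 2 × 15.999 = 31.998 g/mol.
%O = 31.998 / 211.099 × 100 = 15.16%.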